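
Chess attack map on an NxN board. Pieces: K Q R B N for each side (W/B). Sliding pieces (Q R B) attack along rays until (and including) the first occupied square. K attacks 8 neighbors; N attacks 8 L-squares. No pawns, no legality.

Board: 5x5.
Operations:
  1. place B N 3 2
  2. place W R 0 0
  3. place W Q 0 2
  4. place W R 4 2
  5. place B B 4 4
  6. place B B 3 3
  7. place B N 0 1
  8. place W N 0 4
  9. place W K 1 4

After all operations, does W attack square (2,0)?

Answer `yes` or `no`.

Answer: yes

Derivation:
Op 1: place BN@(3,2)
Op 2: place WR@(0,0)
Op 3: place WQ@(0,2)
Op 4: place WR@(4,2)
Op 5: place BB@(4,4)
Op 6: place BB@(3,3)
Op 7: place BN@(0,1)
Op 8: place WN@(0,4)
Op 9: place WK@(1,4)
Per-piece attacks for W:
  WR@(0,0): attacks (0,1) (1,0) (2,0) (3,0) (4,0) [ray(0,1) blocked at (0,1)]
  WQ@(0,2): attacks (0,3) (0,4) (0,1) (1,2) (2,2) (3,2) (1,3) (2,4) (1,1) (2,0) [ray(0,1) blocked at (0,4); ray(0,-1) blocked at (0,1); ray(1,0) blocked at (3,2)]
  WN@(0,4): attacks (1,2) (2,3)
  WK@(1,4): attacks (1,3) (2,4) (0,4) (2,3) (0,3)
  WR@(4,2): attacks (4,3) (4,4) (4,1) (4,0) (3,2) [ray(0,1) blocked at (4,4); ray(-1,0) blocked at (3,2)]
W attacks (2,0): yes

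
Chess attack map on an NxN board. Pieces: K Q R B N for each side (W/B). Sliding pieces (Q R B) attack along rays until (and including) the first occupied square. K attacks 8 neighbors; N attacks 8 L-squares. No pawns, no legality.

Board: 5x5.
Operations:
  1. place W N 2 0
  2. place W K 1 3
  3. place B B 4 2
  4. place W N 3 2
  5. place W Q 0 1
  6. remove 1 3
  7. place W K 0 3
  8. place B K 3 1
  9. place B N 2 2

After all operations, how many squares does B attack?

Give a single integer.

Answer: 17

Derivation:
Op 1: place WN@(2,0)
Op 2: place WK@(1,3)
Op 3: place BB@(4,2)
Op 4: place WN@(3,2)
Op 5: place WQ@(0,1)
Op 6: remove (1,3)
Op 7: place WK@(0,3)
Op 8: place BK@(3,1)
Op 9: place BN@(2,2)
Per-piece attacks for B:
  BN@(2,2): attacks (3,4) (4,3) (1,4) (0,3) (3,0) (4,1) (1,0) (0,1)
  BK@(3,1): attacks (3,2) (3,0) (4,1) (2,1) (4,2) (4,0) (2,2) (2,0)
  BB@(4,2): attacks (3,3) (2,4) (3,1) [ray(-1,-1) blocked at (3,1)]
Union (17 distinct): (0,1) (0,3) (1,0) (1,4) (2,0) (2,1) (2,2) (2,4) (3,0) (3,1) (3,2) (3,3) (3,4) (4,0) (4,1) (4,2) (4,3)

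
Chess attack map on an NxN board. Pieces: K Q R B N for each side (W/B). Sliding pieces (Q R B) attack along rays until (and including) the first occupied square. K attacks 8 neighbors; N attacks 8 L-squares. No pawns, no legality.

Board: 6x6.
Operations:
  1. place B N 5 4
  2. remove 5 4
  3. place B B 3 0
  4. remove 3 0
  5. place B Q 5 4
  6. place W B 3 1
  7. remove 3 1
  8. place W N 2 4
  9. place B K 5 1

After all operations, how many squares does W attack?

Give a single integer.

Answer: 6

Derivation:
Op 1: place BN@(5,4)
Op 2: remove (5,4)
Op 3: place BB@(3,0)
Op 4: remove (3,0)
Op 5: place BQ@(5,4)
Op 6: place WB@(3,1)
Op 7: remove (3,1)
Op 8: place WN@(2,4)
Op 9: place BK@(5,1)
Per-piece attacks for W:
  WN@(2,4): attacks (4,5) (0,5) (3,2) (4,3) (1,2) (0,3)
Union (6 distinct): (0,3) (0,5) (1,2) (3,2) (4,3) (4,5)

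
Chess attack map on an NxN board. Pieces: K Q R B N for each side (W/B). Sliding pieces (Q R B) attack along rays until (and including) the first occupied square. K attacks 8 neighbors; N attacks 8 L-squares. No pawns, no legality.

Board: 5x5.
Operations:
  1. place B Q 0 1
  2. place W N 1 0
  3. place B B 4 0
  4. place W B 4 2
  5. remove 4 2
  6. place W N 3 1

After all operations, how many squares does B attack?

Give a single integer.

Answer: 11

Derivation:
Op 1: place BQ@(0,1)
Op 2: place WN@(1,0)
Op 3: place BB@(4,0)
Op 4: place WB@(4,2)
Op 5: remove (4,2)
Op 6: place WN@(3,1)
Per-piece attacks for B:
  BQ@(0,1): attacks (0,2) (0,3) (0,4) (0,0) (1,1) (2,1) (3,1) (1,2) (2,3) (3,4) (1,0) [ray(1,0) blocked at (3,1); ray(1,-1) blocked at (1,0)]
  BB@(4,0): attacks (3,1) [ray(-1,1) blocked at (3,1)]
Union (11 distinct): (0,0) (0,2) (0,3) (0,4) (1,0) (1,1) (1,2) (2,1) (2,3) (3,1) (3,4)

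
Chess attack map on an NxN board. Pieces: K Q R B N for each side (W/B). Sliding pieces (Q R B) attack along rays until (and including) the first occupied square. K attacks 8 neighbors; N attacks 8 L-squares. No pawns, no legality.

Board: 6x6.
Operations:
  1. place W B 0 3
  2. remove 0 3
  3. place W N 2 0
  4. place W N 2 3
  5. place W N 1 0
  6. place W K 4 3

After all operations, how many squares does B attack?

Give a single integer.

Op 1: place WB@(0,3)
Op 2: remove (0,3)
Op 3: place WN@(2,0)
Op 4: place WN@(2,3)
Op 5: place WN@(1,0)
Op 6: place WK@(4,3)
Per-piece attacks for B:
Union (0 distinct): (none)

Answer: 0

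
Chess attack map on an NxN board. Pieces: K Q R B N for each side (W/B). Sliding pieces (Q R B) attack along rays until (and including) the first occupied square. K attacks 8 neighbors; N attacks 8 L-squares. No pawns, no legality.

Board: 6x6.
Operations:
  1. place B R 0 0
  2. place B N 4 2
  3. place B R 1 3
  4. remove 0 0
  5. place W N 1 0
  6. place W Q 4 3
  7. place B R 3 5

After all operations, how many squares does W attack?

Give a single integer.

Op 1: place BR@(0,0)
Op 2: place BN@(4,2)
Op 3: place BR@(1,3)
Op 4: remove (0,0)
Op 5: place WN@(1,0)
Op 6: place WQ@(4,3)
Op 7: place BR@(3,5)
Per-piece attacks for W:
  WN@(1,0): attacks (2,2) (3,1) (0,2)
  WQ@(4,3): attacks (4,4) (4,5) (4,2) (5,3) (3,3) (2,3) (1,3) (5,4) (5,2) (3,4) (2,5) (3,2) (2,1) (1,0) [ray(0,-1) blocked at (4,2); ray(-1,0) blocked at (1,3); ray(-1,-1) blocked at (1,0)]
Union (17 distinct): (0,2) (1,0) (1,3) (2,1) (2,2) (2,3) (2,5) (3,1) (3,2) (3,3) (3,4) (4,2) (4,4) (4,5) (5,2) (5,3) (5,4)

Answer: 17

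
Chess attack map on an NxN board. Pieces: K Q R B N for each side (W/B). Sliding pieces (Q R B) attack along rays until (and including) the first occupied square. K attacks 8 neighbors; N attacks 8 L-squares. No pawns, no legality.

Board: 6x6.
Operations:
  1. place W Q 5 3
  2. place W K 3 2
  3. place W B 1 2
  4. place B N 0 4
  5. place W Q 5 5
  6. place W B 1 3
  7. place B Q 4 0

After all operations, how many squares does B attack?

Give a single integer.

Op 1: place WQ@(5,3)
Op 2: place WK@(3,2)
Op 3: place WB@(1,2)
Op 4: place BN@(0,4)
Op 5: place WQ@(5,5)
Op 6: place WB@(1,3)
Op 7: place BQ@(4,0)
Per-piece attacks for B:
  BN@(0,4): attacks (2,5) (1,2) (2,3)
  BQ@(4,0): attacks (4,1) (4,2) (4,3) (4,4) (4,5) (5,0) (3,0) (2,0) (1,0) (0,0) (5,1) (3,1) (2,2) (1,3) [ray(-1,1) blocked at (1,3)]
Union (17 distinct): (0,0) (1,0) (1,2) (1,3) (2,0) (2,2) (2,3) (2,5) (3,0) (3,1) (4,1) (4,2) (4,3) (4,4) (4,5) (5,0) (5,1)

Answer: 17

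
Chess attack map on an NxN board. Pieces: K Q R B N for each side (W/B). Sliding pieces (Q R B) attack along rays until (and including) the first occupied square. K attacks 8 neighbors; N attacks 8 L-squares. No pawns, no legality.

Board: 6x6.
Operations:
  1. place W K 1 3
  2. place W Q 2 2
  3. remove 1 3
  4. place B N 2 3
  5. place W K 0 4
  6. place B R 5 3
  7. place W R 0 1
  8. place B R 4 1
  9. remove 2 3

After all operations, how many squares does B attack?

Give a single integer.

Op 1: place WK@(1,3)
Op 2: place WQ@(2,2)
Op 3: remove (1,3)
Op 4: place BN@(2,3)
Op 5: place WK@(0,4)
Op 6: place BR@(5,3)
Op 7: place WR@(0,1)
Op 8: place BR@(4,1)
Op 9: remove (2,3)
Per-piece attacks for B:
  BR@(4,1): attacks (4,2) (4,3) (4,4) (4,5) (4,0) (5,1) (3,1) (2,1) (1,1) (0,1) [ray(-1,0) blocked at (0,1)]
  BR@(5,3): attacks (5,4) (5,5) (5,2) (5,1) (5,0) (4,3) (3,3) (2,3) (1,3) (0,3)
Union (18 distinct): (0,1) (0,3) (1,1) (1,3) (2,1) (2,3) (3,1) (3,3) (4,0) (4,2) (4,3) (4,4) (4,5) (5,0) (5,1) (5,2) (5,4) (5,5)

Answer: 18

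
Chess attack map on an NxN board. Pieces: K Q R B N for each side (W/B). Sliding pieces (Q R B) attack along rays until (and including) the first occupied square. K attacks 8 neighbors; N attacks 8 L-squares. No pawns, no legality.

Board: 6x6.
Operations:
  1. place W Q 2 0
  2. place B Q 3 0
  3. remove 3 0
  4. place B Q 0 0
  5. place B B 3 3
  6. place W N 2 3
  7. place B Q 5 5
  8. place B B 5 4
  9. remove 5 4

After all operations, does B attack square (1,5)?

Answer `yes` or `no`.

Op 1: place WQ@(2,0)
Op 2: place BQ@(3,0)
Op 3: remove (3,0)
Op 4: place BQ@(0,0)
Op 5: place BB@(3,3)
Op 6: place WN@(2,3)
Op 7: place BQ@(5,5)
Op 8: place BB@(5,4)
Op 9: remove (5,4)
Per-piece attacks for B:
  BQ@(0,0): attacks (0,1) (0,2) (0,3) (0,4) (0,5) (1,0) (2,0) (1,1) (2,2) (3,3) [ray(1,0) blocked at (2,0); ray(1,1) blocked at (3,3)]
  BB@(3,3): attacks (4,4) (5,5) (4,2) (5,1) (2,4) (1,5) (2,2) (1,1) (0,0) [ray(1,1) blocked at (5,5); ray(-1,-1) blocked at (0,0)]
  BQ@(5,5): attacks (5,4) (5,3) (5,2) (5,1) (5,0) (4,5) (3,5) (2,5) (1,5) (0,5) (4,4) (3,3) [ray(-1,-1) blocked at (3,3)]
B attacks (1,5): yes

Answer: yes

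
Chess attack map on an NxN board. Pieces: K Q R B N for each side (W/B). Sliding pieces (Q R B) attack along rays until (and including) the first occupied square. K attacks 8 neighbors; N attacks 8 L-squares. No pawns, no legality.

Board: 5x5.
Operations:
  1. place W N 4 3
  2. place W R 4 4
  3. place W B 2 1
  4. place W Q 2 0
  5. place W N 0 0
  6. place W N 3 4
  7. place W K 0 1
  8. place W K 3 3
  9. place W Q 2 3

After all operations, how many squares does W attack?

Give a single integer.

Answer: 23

Derivation:
Op 1: place WN@(4,3)
Op 2: place WR@(4,4)
Op 3: place WB@(2,1)
Op 4: place WQ@(2,0)
Op 5: place WN@(0,0)
Op 6: place WN@(3,4)
Op 7: place WK@(0,1)
Op 8: place WK@(3,3)
Op 9: place WQ@(2,3)
Per-piece attacks for W:
  WN@(0,0): attacks (1,2) (2,1)
  WK@(0,1): attacks (0,2) (0,0) (1,1) (1,2) (1,0)
  WQ@(2,0): attacks (2,1) (3,0) (4,0) (1,0) (0,0) (3,1) (4,2) (1,1) (0,2) [ray(0,1) blocked at (2,1); ray(-1,0) blocked at (0,0)]
  WB@(2,1): attacks (3,2) (4,3) (3,0) (1,2) (0,3) (1,0) [ray(1,1) blocked at (4,3)]
  WQ@(2,3): attacks (2,4) (2,2) (2,1) (3,3) (1,3) (0,3) (3,4) (3,2) (4,1) (1,4) (1,2) (0,1) [ray(0,-1) blocked at (2,1); ray(1,0) blocked at (3,3); ray(1,1) blocked at (3,4); ray(-1,-1) blocked at (0,1)]
  WK@(3,3): attacks (3,4) (3,2) (4,3) (2,3) (4,4) (4,2) (2,4) (2,2)
  WN@(3,4): attacks (4,2) (2,2) (1,3)
  WN@(4,3): attacks (2,4) (3,1) (2,2)
  WR@(4,4): attacks (4,3) (3,4) [ray(0,-1) blocked at (4,3); ray(-1,0) blocked at (3,4)]
Union (23 distinct): (0,0) (0,1) (0,2) (0,3) (1,0) (1,1) (1,2) (1,3) (1,4) (2,1) (2,2) (2,3) (2,4) (3,0) (3,1) (3,2) (3,3) (3,4) (4,0) (4,1) (4,2) (4,3) (4,4)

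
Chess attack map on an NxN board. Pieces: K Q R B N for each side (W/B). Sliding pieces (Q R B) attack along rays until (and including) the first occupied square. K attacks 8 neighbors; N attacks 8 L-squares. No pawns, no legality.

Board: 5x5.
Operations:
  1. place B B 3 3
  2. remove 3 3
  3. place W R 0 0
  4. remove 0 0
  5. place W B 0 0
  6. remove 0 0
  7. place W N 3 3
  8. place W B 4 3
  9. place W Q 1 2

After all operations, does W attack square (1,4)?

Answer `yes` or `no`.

Answer: yes

Derivation:
Op 1: place BB@(3,3)
Op 2: remove (3,3)
Op 3: place WR@(0,0)
Op 4: remove (0,0)
Op 5: place WB@(0,0)
Op 6: remove (0,0)
Op 7: place WN@(3,3)
Op 8: place WB@(4,3)
Op 9: place WQ@(1,2)
Per-piece attacks for W:
  WQ@(1,2): attacks (1,3) (1,4) (1,1) (1,0) (2,2) (3,2) (4,2) (0,2) (2,3) (3,4) (2,1) (3,0) (0,3) (0,1)
  WN@(3,3): attacks (1,4) (4,1) (2,1) (1,2)
  WB@(4,3): attacks (3,4) (3,2) (2,1) (1,0)
W attacks (1,4): yes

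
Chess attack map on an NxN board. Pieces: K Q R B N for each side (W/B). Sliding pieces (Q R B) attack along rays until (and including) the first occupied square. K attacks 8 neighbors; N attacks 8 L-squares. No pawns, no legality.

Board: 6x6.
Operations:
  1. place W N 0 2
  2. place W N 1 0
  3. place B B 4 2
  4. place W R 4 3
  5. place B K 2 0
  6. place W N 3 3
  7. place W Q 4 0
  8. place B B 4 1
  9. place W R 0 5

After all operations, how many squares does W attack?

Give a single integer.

Answer: 27

Derivation:
Op 1: place WN@(0,2)
Op 2: place WN@(1,0)
Op 3: place BB@(4,2)
Op 4: place WR@(4,3)
Op 5: place BK@(2,0)
Op 6: place WN@(3,3)
Op 7: place WQ@(4,0)
Op 8: place BB@(4,1)
Op 9: place WR@(0,5)
Per-piece attacks for W:
  WN@(0,2): attacks (1,4) (2,3) (1,0) (2,1)
  WR@(0,5): attacks (0,4) (0,3) (0,2) (1,5) (2,5) (3,5) (4,5) (5,5) [ray(0,-1) blocked at (0,2)]
  WN@(1,0): attacks (2,2) (3,1) (0,2)
  WN@(3,3): attacks (4,5) (5,4) (2,5) (1,4) (4,1) (5,2) (2,1) (1,2)
  WQ@(4,0): attacks (4,1) (5,0) (3,0) (2,0) (5,1) (3,1) (2,2) (1,3) (0,4) [ray(0,1) blocked at (4,1); ray(-1,0) blocked at (2,0)]
  WR@(4,3): attacks (4,4) (4,5) (4,2) (5,3) (3,3) [ray(0,-1) blocked at (4,2); ray(-1,0) blocked at (3,3)]
Union (27 distinct): (0,2) (0,3) (0,4) (1,0) (1,2) (1,3) (1,4) (1,5) (2,0) (2,1) (2,2) (2,3) (2,5) (3,0) (3,1) (3,3) (3,5) (4,1) (4,2) (4,4) (4,5) (5,0) (5,1) (5,2) (5,3) (5,4) (5,5)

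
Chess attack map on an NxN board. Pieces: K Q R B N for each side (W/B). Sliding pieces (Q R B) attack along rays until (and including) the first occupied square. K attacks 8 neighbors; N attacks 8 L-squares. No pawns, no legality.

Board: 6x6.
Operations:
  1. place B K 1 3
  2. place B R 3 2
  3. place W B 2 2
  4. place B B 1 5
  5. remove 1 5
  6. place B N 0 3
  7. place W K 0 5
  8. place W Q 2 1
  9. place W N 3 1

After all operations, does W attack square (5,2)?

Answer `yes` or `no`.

Op 1: place BK@(1,3)
Op 2: place BR@(3,2)
Op 3: place WB@(2,2)
Op 4: place BB@(1,5)
Op 5: remove (1,5)
Op 6: place BN@(0,3)
Op 7: place WK@(0,5)
Op 8: place WQ@(2,1)
Op 9: place WN@(3,1)
Per-piece attacks for W:
  WK@(0,5): attacks (0,4) (1,5) (1,4)
  WQ@(2,1): attacks (2,2) (2,0) (3,1) (1,1) (0,1) (3,2) (3,0) (1,2) (0,3) (1,0) [ray(0,1) blocked at (2,2); ray(1,0) blocked at (3,1); ray(1,1) blocked at (3,2); ray(-1,1) blocked at (0,3)]
  WB@(2,2): attacks (3,3) (4,4) (5,5) (3,1) (1,3) (1,1) (0,0) [ray(1,-1) blocked at (3,1); ray(-1,1) blocked at (1,3)]
  WN@(3,1): attacks (4,3) (5,2) (2,3) (1,2) (5,0) (1,0)
W attacks (5,2): yes

Answer: yes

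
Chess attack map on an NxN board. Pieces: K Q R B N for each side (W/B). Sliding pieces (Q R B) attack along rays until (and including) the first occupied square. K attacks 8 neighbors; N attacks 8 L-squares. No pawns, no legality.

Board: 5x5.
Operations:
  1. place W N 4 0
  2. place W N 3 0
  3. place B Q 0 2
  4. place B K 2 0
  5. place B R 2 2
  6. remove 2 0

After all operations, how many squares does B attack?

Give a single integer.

Op 1: place WN@(4,0)
Op 2: place WN@(3,0)
Op 3: place BQ@(0,2)
Op 4: place BK@(2,0)
Op 5: place BR@(2,2)
Op 6: remove (2,0)
Per-piece attacks for B:
  BQ@(0,2): attacks (0,3) (0,4) (0,1) (0,0) (1,2) (2,2) (1,3) (2,4) (1,1) (2,0) [ray(1,0) blocked at (2,2)]
  BR@(2,2): attacks (2,3) (2,4) (2,1) (2,0) (3,2) (4,2) (1,2) (0,2) [ray(-1,0) blocked at (0,2)]
Union (15 distinct): (0,0) (0,1) (0,2) (0,3) (0,4) (1,1) (1,2) (1,3) (2,0) (2,1) (2,2) (2,3) (2,4) (3,2) (4,2)

Answer: 15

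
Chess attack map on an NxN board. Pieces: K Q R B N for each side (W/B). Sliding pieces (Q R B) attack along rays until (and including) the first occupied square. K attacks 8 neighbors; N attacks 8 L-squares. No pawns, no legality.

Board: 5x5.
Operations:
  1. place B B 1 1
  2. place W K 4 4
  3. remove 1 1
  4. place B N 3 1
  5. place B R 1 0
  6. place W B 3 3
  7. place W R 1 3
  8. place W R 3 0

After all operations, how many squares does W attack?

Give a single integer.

Op 1: place BB@(1,1)
Op 2: place WK@(4,4)
Op 3: remove (1,1)
Op 4: place BN@(3,1)
Op 5: place BR@(1,0)
Op 6: place WB@(3,3)
Op 7: place WR@(1,3)
Op 8: place WR@(3,0)
Per-piece attacks for W:
  WR@(1,3): attacks (1,4) (1,2) (1,1) (1,0) (2,3) (3,3) (0,3) [ray(0,-1) blocked at (1,0); ray(1,0) blocked at (3,3)]
  WR@(3,0): attacks (3,1) (4,0) (2,0) (1,0) [ray(0,1) blocked at (3,1); ray(-1,0) blocked at (1,0)]
  WB@(3,3): attacks (4,4) (4,2) (2,4) (2,2) (1,1) (0,0) [ray(1,1) blocked at (4,4)]
  WK@(4,4): attacks (4,3) (3,4) (3,3)
Union (17 distinct): (0,0) (0,3) (1,0) (1,1) (1,2) (1,4) (2,0) (2,2) (2,3) (2,4) (3,1) (3,3) (3,4) (4,0) (4,2) (4,3) (4,4)

Answer: 17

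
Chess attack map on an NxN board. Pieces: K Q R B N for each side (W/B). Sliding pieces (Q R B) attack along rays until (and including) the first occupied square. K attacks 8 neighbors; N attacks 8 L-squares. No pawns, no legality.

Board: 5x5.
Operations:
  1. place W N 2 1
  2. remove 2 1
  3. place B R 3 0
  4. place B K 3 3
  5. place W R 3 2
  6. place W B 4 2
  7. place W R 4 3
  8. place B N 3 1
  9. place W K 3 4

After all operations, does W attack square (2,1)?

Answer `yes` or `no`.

Answer: no

Derivation:
Op 1: place WN@(2,1)
Op 2: remove (2,1)
Op 3: place BR@(3,0)
Op 4: place BK@(3,3)
Op 5: place WR@(3,2)
Op 6: place WB@(4,2)
Op 7: place WR@(4,3)
Op 8: place BN@(3,1)
Op 9: place WK@(3,4)
Per-piece attacks for W:
  WR@(3,2): attacks (3,3) (3,1) (4,2) (2,2) (1,2) (0,2) [ray(0,1) blocked at (3,3); ray(0,-1) blocked at (3,1); ray(1,0) blocked at (4,2)]
  WK@(3,4): attacks (3,3) (4,4) (2,4) (4,3) (2,3)
  WB@(4,2): attacks (3,3) (3,1) [ray(-1,1) blocked at (3,3); ray(-1,-1) blocked at (3,1)]
  WR@(4,3): attacks (4,4) (4,2) (3,3) [ray(0,-1) blocked at (4,2); ray(-1,0) blocked at (3,3)]
W attacks (2,1): no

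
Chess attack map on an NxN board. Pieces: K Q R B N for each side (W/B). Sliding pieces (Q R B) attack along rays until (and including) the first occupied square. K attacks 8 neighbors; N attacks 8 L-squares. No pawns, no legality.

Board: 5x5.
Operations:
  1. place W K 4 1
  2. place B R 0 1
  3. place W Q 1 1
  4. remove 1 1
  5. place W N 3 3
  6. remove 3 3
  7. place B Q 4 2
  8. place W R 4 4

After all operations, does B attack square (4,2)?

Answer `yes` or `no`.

Answer: no

Derivation:
Op 1: place WK@(4,1)
Op 2: place BR@(0,1)
Op 3: place WQ@(1,1)
Op 4: remove (1,1)
Op 5: place WN@(3,3)
Op 6: remove (3,3)
Op 7: place BQ@(4,2)
Op 8: place WR@(4,4)
Per-piece attacks for B:
  BR@(0,1): attacks (0,2) (0,3) (0,4) (0,0) (1,1) (2,1) (3,1) (4,1) [ray(1,0) blocked at (4,1)]
  BQ@(4,2): attacks (4,3) (4,4) (4,1) (3,2) (2,2) (1,2) (0,2) (3,3) (2,4) (3,1) (2,0) [ray(0,1) blocked at (4,4); ray(0,-1) blocked at (4,1)]
B attacks (4,2): no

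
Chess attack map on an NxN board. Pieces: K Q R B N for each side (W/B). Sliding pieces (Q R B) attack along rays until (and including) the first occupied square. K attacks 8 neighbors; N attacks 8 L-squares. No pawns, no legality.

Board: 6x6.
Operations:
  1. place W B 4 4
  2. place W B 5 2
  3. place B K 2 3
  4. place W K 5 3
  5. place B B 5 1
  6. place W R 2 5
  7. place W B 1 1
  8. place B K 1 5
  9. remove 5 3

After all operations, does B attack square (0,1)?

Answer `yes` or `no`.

Op 1: place WB@(4,4)
Op 2: place WB@(5,2)
Op 3: place BK@(2,3)
Op 4: place WK@(5,3)
Op 5: place BB@(5,1)
Op 6: place WR@(2,5)
Op 7: place WB@(1,1)
Op 8: place BK@(1,5)
Op 9: remove (5,3)
Per-piece attacks for B:
  BK@(1,5): attacks (1,4) (2,5) (0,5) (2,4) (0,4)
  BK@(2,3): attacks (2,4) (2,2) (3,3) (1,3) (3,4) (3,2) (1,4) (1,2)
  BB@(5,1): attacks (4,2) (3,3) (2,4) (1,5) (4,0) [ray(-1,1) blocked at (1,5)]
B attacks (0,1): no

Answer: no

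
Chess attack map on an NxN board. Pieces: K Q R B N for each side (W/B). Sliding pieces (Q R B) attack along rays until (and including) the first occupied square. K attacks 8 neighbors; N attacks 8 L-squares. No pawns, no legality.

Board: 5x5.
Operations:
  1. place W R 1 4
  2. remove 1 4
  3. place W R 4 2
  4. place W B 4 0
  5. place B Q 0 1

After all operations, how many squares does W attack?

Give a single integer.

Answer: 11

Derivation:
Op 1: place WR@(1,4)
Op 2: remove (1,4)
Op 3: place WR@(4,2)
Op 4: place WB@(4,0)
Op 5: place BQ@(0,1)
Per-piece attacks for W:
  WB@(4,0): attacks (3,1) (2,2) (1,3) (0,4)
  WR@(4,2): attacks (4,3) (4,4) (4,1) (4,0) (3,2) (2,2) (1,2) (0,2) [ray(0,-1) blocked at (4,0)]
Union (11 distinct): (0,2) (0,4) (1,2) (1,3) (2,2) (3,1) (3,2) (4,0) (4,1) (4,3) (4,4)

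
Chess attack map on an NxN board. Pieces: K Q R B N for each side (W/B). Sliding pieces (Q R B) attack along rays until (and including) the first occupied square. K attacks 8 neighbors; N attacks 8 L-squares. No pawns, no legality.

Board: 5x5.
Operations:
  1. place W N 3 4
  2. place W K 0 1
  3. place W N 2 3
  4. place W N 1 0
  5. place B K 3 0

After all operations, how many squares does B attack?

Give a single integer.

Op 1: place WN@(3,4)
Op 2: place WK@(0,1)
Op 3: place WN@(2,3)
Op 4: place WN@(1,0)
Op 5: place BK@(3,0)
Per-piece attacks for B:
  BK@(3,0): attacks (3,1) (4,0) (2,0) (4,1) (2,1)
Union (5 distinct): (2,0) (2,1) (3,1) (4,0) (4,1)

Answer: 5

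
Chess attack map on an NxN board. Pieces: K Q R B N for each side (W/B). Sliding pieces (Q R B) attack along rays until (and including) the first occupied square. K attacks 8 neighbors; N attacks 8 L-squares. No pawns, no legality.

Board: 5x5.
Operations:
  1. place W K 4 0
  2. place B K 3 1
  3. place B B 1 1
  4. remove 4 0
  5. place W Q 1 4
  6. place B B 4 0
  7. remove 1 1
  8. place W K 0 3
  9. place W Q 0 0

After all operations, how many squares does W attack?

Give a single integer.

Op 1: place WK@(4,0)
Op 2: place BK@(3,1)
Op 3: place BB@(1,1)
Op 4: remove (4,0)
Op 5: place WQ@(1,4)
Op 6: place BB@(4,0)
Op 7: remove (1,1)
Op 8: place WK@(0,3)
Op 9: place WQ@(0,0)
Per-piece attacks for W:
  WQ@(0,0): attacks (0,1) (0,2) (0,3) (1,0) (2,0) (3,0) (4,0) (1,1) (2,2) (3,3) (4,4) [ray(0,1) blocked at (0,3); ray(1,0) blocked at (4,0)]
  WK@(0,3): attacks (0,4) (0,2) (1,3) (1,4) (1,2)
  WQ@(1,4): attacks (1,3) (1,2) (1,1) (1,0) (2,4) (3,4) (4,4) (0,4) (2,3) (3,2) (4,1) (0,3) [ray(-1,-1) blocked at (0,3)]
Union (20 distinct): (0,1) (0,2) (0,3) (0,4) (1,0) (1,1) (1,2) (1,3) (1,4) (2,0) (2,2) (2,3) (2,4) (3,0) (3,2) (3,3) (3,4) (4,0) (4,1) (4,4)

Answer: 20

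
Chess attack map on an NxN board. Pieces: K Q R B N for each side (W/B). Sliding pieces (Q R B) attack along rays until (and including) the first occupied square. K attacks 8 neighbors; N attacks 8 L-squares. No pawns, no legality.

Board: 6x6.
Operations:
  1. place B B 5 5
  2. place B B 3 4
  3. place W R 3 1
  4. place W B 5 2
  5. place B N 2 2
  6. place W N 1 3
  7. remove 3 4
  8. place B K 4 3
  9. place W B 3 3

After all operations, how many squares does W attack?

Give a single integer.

Op 1: place BB@(5,5)
Op 2: place BB@(3,4)
Op 3: place WR@(3,1)
Op 4: place WB@(5,2)
Op 5: place BN@(2,2)
Op 6: place WN@(1,3)
Op 7: remove (3,4)
Op 8: place BK@(4,3)
Op 9: place WB@(3,3)
Per-piece attacks for W:
  WN@(1,3): attacks (2,5) (3,4) (0,5) (2,1) (3,2) (0,1)
  WR@(3,1): attacks (3,2) (3,3) (3,0) (4,1) (5,1) (2,1) (1,1) (0,1) [ray(0,1) blocked at (3,3)]
  WB@(3,3): attacks (4,4) (5,5) (4,2) (5,1) (2,4) (1,5) (2,2) [ray(1,1) blocked at (5,5); ray(-1,-1) blocked at (2,2)]
  WB@(5,2): attacks (4,3) (4,1) (3,0) [ray(-1,1) blocked at (4,3)]
Union (18 distinct): (0,1) (0,5) (1,1) (1,5) (2,1) (2,2) (2,4) (2,5) (3,0) (3,2) (3,3) (3,4) (4,1) (4,2) (4,3) (4,4) (5,1) (5,5)

Answer: 18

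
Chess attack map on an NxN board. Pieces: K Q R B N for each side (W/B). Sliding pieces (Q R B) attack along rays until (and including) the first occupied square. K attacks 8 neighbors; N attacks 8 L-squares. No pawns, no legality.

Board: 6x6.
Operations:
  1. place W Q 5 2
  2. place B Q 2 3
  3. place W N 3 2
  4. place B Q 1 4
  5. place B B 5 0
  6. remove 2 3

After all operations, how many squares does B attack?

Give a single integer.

Answer: 16

Derivation:
Op 1: place WQ@(5,2)
Op 2: place BQ@(2,3)
Op 3: place WN@(3,2)
Op 4: place BQ@(1,4)
Op 5: place BB@(5,0)
Op 6: remove (2,3)
Per-piece attacks for B:
  BQ@(1,4): attacks (1,5) (1,3) (1,2) (1,1) (1,0) (2,4) (3,4) (4,4) (5,4) (0,4) (2,5) (2,3) (3,2) (0,5) (0,3) [ray(1,-1) blocked at (3,2)]
  BB@(5,0): attacks (4,1) (3,2) [ray(-1,1) blocked at (3,2)]
Union (16 distinct): (0,3) (0,4) (0,5) (1,0) (1,1) (1,2) (1,3) (1,5) (2,3) (2,4) (2,5) (3,2) (3,4) (4,1) (4,4) (5,4)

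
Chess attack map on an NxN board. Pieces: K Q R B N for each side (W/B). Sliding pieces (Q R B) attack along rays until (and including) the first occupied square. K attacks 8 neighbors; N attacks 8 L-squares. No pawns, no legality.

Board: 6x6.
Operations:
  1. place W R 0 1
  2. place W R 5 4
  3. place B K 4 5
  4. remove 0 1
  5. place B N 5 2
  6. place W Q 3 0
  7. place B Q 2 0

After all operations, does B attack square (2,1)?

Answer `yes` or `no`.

Op 1: place WR@(0,1)
Op 2: place WR@(5,4)
Op 3: place BK@(4,5)
Op 4: remove (0,1)
Op 5: place BN@(5,2)
Op 6: place WQ@(3,0)
Op 7: place BQ@(2,0)
Per-piece attacks for B:
  BQ@(2,0): attacks (2,1) (2,2) (2,3) (2,4) (2,5) (3,0) (1,0) (0,0) (3,1) (4,2) (5,3) (1,1) (0,2) [ray(1,0) blocked at (3,0)]
  BK@(4,5): attacks (4,4) (5,5) (3,5) (5,4) (3,4)
  BN@(5,2): attacks (4,4) (3,3) (4,0) (3,1)
B attacks (2,1): yes

Answer: yes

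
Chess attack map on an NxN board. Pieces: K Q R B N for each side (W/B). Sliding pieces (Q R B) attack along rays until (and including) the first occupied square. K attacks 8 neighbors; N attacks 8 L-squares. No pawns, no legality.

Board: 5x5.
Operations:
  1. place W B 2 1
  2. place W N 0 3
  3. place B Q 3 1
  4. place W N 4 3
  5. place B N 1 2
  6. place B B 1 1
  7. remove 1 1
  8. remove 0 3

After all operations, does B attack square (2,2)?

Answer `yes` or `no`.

Op 1: place WB@(2,1)
Op 2: place WN@(0,3)
Op 3: place BQ@(3,1)
Op 4: place WN@(4,3)
Op 5: place BN@(1,2)
Op 6: place BB@(1,1)
Op 7: remove (1,1)
Op 8: remove (0,3)
Per-piece attacks for B:
  BN@(1,2): attacks (2,4) (3,3) (0,4) (2,0) (3,1) (0,0)
  BQ@(3,1): attacks (3,2) (3,3) (3,4) (3,0) (4,1) (2,1) (4,2) (4,0) (2,2) (1,3) (0,4) (2,0) [ray(-1,0) blocked at (2,1)]
B attacks (2,2): yes

Answer: yes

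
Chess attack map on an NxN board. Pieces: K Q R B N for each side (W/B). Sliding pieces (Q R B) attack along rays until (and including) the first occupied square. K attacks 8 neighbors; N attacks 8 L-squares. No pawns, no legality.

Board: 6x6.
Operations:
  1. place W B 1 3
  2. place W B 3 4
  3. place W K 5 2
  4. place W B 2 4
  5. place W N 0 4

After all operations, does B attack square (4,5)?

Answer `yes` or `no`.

Answer: no

Derivation:
Op 1: place WB@(1,3)
Op 2: place WB@(3,4)
Op 3: place WK@(5,2)
Op 4: place WB@(2,4)
Op 5: place WN@(0,4)
Per-piece attacks for B:
B attacks (4,5): no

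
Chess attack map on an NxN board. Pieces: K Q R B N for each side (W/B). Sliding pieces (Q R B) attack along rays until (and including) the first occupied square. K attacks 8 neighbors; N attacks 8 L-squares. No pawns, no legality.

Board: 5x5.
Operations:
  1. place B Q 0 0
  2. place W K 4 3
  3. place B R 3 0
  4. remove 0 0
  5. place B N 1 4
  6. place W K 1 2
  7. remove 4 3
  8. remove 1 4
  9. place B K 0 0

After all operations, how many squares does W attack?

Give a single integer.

Answer: 8

Derivation:
Op 1: place BQ@(0,0)
Op 2: place WK@(4,3)
Op 3: place BR@(3,0)
Op 4: remove (0,0)
Op 5: place BN@(1,4)
Op 6: place WK@(1,2)
Op 7: remove (4,3)
Op 8: remove (1,4)
Op 9: place BK@(0,0)
Per-piece attacks for W:
  WK@(1,2): attacks (1,3) (1,1) (2,2) (0,2) (2,3) (2,1) (0,3) (0,1)
Union (8 distinct): (0,1) (0,2) (0,3) (1,1) (1,3) (2,1) (2,2) (2,3)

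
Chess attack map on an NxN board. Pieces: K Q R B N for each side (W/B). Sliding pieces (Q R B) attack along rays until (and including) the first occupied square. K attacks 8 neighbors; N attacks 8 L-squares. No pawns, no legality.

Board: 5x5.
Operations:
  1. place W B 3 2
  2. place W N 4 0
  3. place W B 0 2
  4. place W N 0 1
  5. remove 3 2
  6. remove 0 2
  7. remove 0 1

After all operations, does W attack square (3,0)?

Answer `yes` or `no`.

Op 1: place WB@(3,2)
Op 2: place WN@(4,0)
Op 3: place WB@(0,2)
Op 4: place WN@(0,1)
Op 5: remove (3,2)
Op 6: remove (0,2)
Op 7: remove (0,1)
Per-piece attacks for W:
  WN@(4,0): attacks (3,2) (2,1)
W attacks (3,0): no

Answer: no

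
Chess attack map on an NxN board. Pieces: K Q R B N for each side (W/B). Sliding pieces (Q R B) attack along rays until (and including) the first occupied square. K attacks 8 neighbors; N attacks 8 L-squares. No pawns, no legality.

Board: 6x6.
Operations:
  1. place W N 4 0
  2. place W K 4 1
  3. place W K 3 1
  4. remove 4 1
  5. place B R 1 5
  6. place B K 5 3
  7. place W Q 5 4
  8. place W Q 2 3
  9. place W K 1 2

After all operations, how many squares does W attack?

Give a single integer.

Op 1: place WN@(4,0)
Op 2: place WK@(4,1)
Op 3: place WK@(3,1)
Op 4: remove (4,1)
Op 5: place BR@(1,5)
Op 6: place BK@(5,3)
Op 7: place WQ@(5,4)
Op 8: place WQ@(2,3)
Op 9: place WK@(1,2)
Per-piece attacks for W:
  WK@(1,2): attacks (1,3) (1,1) (2,2) (0,2) (2,3) (2,1) (0,3) (0,1)
  WQ@(2,3): attacks (2,4) (2,5) (2,2) (2,1) (2,0) (3,3) (4,3) (5,3) (1,3) (0,3) (3,4) (4,5) (3,2) (4,1) (5,0) (1,4) (0,5) (1,2) [ray(1,0) blocked at (5,3); ray(-1,-1) blocked at (1,2)]
  WK@(3,1): attacks (3,2) (3,0) (4,1) (2,1) (4,2) (4,0) (2,2) (2,0)
  WN@(4,0): attacks (5,2) (3,2) (2,1)
  WQ@(5,4): attacks (5,5) (5,3) (4,4) (3,4) (2,4) (1,4) (0,4) (4,5) (4,3) (3,2) (2,1) (1,0) [ray(0,-1) blocked at (5,3)]
Union (30 distinct): (0,1) (0,2) (0,3) (0,4) (0,5) (1,0) (1,1) (1,2) (1,3) (1,4) (2,0) (2,1) (2,2) (2,3) (2,4) (2,5) (3,0) (3,2) (3,3) (3,4) (4,0) (4,1) (4,2) (4,3) (4,4) (4,5) (5,0) (5,2) (5,3) (5,5)

Answer: 30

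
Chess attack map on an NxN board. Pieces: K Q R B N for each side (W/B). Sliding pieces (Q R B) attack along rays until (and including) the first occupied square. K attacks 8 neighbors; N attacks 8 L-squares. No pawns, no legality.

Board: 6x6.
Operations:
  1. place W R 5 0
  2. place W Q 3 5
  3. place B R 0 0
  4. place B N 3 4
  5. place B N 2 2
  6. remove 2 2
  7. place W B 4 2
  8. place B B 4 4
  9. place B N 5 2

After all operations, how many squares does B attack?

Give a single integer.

Answer: 22

Derivation:
Op 1: place WR@(5,0)
Op 2: place WQ@(3,5)
Op 3: place BR@(0,0)
Op 4: place BN@(3,4)
Op 5: place BN@(2,2)
Op 6: remove (2,2)
Op 7: place WB@(4,2)
Op 8: place BB@(4,4)
Op 9: place BN@(5,2)
Per-piece attacks for B:
  BR@(0,0): attacks (0,1) (0,2) (0,3) (0,4) (0,5) (1,0) (2,0) (3,0) (4,0) (5,0) [ray(1,0) blocked at (5,0)]
  BN@(3,4): attacks (5,5) (1,5) (4,2) (5,3) (2,2) (1,3)
  BB@(4,4): attacks (5,5) (5,3) (3,5) (3,3) (2,2) (1,1) (0,0) [ray(-1,1) blocked at (3,5); ray(-1,-1) blocked at (0,0)]
  BN@(5,2): attacks (4,4) (3,3) (4,0) (3,1)
Union (22 distinct): (0,0) (0,1) (0,2) (0,3) (0,4) (0,5) (1,0) (1,1) (1,3) (1,5) (2,0) (2,2) (3,0) (3,1) (3,3) (3,5) (4,0) (4,2) (4,4) (5,0) (5,3) (5,5)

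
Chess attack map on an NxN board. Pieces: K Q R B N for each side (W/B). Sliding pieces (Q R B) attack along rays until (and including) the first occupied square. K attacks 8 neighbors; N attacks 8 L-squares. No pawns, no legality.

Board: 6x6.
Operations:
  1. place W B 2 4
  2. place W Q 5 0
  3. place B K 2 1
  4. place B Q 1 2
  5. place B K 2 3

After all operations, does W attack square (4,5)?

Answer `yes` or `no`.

Answer: no

Derivation:
Op 1: place WB@(2,4)
Op 2: place WQ@(5,0)
Op 3: place BK@(2,1)
Op 4: place BQ@(1,2)
Op 5: place BK@(2,3)
Per-piece attacks for W:
  WB@(2,4): attacks (3,5) (3,3) (4,2) (5,1) (1,5) (1,3) (0,2)
  WQ@(5,0): attacks (5,1) (5,2) (5,3) (5,4) (5,5) (4,0) (3,0) (2,0) (1,0) (0,0) (4,1) (3,2) (2,3) [ray(-1,1) blocked at (2,3)]
W attacks (4,5): no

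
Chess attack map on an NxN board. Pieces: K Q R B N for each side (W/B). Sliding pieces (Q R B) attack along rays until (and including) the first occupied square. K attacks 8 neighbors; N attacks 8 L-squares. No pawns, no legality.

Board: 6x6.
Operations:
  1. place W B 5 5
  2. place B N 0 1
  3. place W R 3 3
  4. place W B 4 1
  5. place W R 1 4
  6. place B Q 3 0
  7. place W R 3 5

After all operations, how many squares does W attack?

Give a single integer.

Answer: 26

Derivation:
Op 1: place WB@(5,5)
Op 2: place BN@(0,1)
Op 3: place WR@(3,3)
Op 4: place WB@(4,1)
Op 5: place WR@(1,4)
Op 6: place BQ@(3,0)
Op 7: place WR@(3,5)
Per-piece attacks for W:
  WR@(1,4): attacks (1,5) (1,3) (1,2) (1,1) (1,0) (2,4) (3,4) (4,4) (5,4) (0,4)
  WR@(3,3): attacks (3,4) (3,5) (3,2) (3,1) (3,0) (4,3) (5,3) (2,3) (1,3) (0,3) [ray(0,1) blocked at (3,5); ray(0,-1) blocked at (3,0)]
  WR@(3,5): attacks (3,4) (3,3) (4,5) (5,5) (2,5) (1,5) (0,5) [ray(0,-1) blocked at (3,3); ray(1,0) blocked at (5,5)]
  WB@(4,1): attacks (5,2) (5,0) (3,2) (2,3) (1,4) (3,0) [ray(-1,1) blocked at (1,4); ray(-1,-1) blocked at (3,0)]
  WB@(5,5): attacks (4,4) (3,3) [ray(-1,-1) blocked at (3,3)]
Union (26 distinct): (0,3) (0,4) (0,5) (1,0) (1,1) (1,2) (1,3) (1,4) (1,5) (2,3) (2,4) (2,5) (3,0) (3,1) (3,2) (3,3) (3,4) (3,5) (4,3) (4,4) (4,5) (5,0) (5,2) (5,3) (5,4) (5,5)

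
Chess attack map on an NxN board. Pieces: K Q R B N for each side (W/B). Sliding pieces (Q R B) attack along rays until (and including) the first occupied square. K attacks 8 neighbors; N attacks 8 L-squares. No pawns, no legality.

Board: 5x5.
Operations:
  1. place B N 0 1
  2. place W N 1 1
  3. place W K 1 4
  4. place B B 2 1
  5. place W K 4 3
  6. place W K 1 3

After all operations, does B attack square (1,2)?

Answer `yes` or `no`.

Op 1: place BN@(0,1)
Op 2: place WN@(1,1)
Op 3: place WK@(1,4)
Op 4: place BB@(2,1)
Op 5: place WK@(4,3)
Op 6: place WK@(1,3)
Per-piece attacks for B:
  BN@(0,1): attacks (1,3) (2,2) (2,0)
  BB@(2,1): attacks (3,2) (4,3) (3,0) (1,2) (0,3) (1,0) [ray(1,1) blocked at (4,3)]
B attacks (1,2): yes

Answer: yes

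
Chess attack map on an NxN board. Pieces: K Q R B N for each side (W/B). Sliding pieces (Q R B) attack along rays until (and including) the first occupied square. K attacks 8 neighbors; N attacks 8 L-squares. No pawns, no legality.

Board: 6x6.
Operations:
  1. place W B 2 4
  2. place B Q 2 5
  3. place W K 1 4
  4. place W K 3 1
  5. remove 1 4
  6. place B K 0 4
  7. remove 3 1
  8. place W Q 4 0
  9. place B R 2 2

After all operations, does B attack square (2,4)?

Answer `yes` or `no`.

Answer: yes

Derivation:
Op 1: place WB@(2,4)
Op 2: place BQ@(2,5)
Op 3: place WK@(1,4)
Op 4: place WK@(3,1)
Op 5: remove (1,4)
Op 6: place BK@(0,4)
Op 7: remove (3,1)
Op 8: place WQ@(4,0)
Op 9: place BR@(2,2)
Per-piece attacks for B:
  BK@(0,4): attacks (0,5) (0,3) (1,4) (1,5) (1,3)
  BR@(2,2): attacks (2,3) (2,4) (2,1) (2,0) (3,2) (4,2) (5,2) (1,2) (0,2) [ray(0,1) blocked at (2,4)]
  BQ@(2,5): attacks (2,4) (3,5) (4,5) (5,5) (1,5) (0,5) (3,4) (4,3) (5,2) (1,4) (0,3) [ray(0,-1) blocked at (2,4)]
B attacks (2,4): yes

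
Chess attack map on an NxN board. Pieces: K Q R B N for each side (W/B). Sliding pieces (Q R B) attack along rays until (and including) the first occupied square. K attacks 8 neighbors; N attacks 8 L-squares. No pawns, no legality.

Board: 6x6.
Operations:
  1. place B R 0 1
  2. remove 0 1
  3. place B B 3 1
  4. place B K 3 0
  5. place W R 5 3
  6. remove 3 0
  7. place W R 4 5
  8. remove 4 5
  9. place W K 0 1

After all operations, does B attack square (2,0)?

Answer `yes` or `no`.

Answer: yes

Derivation:
Op 1: place BR@(0,1)
Op 2: remove (0,1)
Op 3: place BB@(3,1)
Op 4: place BK@(3,0)
Op 5: place WR@(5,3)
Op 6: remove (3,0)
Op 7: place WR@(4,5)
Op 8: remove (4,5)
Op 9: place WK@(0,1)
Per-piece attacks for B:
  BB@(3,1): attacks (4,2) (5,3) (4,0) (2,2) (1,3) (0,4) (2,0) [ray(1,1) blocked at (5,3)]
B attacks (2,0): yes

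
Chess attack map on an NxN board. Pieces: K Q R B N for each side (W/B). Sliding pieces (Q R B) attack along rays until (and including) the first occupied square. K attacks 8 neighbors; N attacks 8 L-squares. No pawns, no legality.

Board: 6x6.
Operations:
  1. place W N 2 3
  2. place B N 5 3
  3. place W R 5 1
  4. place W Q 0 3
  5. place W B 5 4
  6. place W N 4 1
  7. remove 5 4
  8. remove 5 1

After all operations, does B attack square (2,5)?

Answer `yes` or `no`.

Op 1: place WN@(2,3)
Op 2: place BN@(5,3)
Op 3: place WR@(5,1)
Op 4: place WQ@(0,3)
Op 5: place WB@(5,4)
Op 6: place WN@(4,1)
Op 7: remove (5,4)
Op 8: remove (5,1)
Per-piece attacks for B:
  BN@(5,3): attacks (4,5) (3,4) (4,1) (3,2)
B attacks (2,5): no

Answer: no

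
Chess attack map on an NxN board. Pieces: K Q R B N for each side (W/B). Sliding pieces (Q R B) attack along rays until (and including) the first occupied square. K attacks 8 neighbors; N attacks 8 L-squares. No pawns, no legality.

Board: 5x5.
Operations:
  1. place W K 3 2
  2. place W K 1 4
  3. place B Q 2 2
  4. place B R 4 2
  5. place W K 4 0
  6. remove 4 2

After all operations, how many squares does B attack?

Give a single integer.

Answer: 15

Derivation:
Op 1: place WK@(3,2)
Op 2: place WK@(1,4)
Op 3: place BQ@(2,2)
Op 4: place BR@(4,2)
Op 5: place WK@(4,0)
Op 6: remove (4,2)
Per-piece attacks for B:
  BQ@(2,2): attacks (2,3) (2,4) (2,1) (2,0) (3,2) (1,2) (0,2) (3,3) (4,4) (3,1) (4,0) (1,3) (0,4) (1,1) (0,0) [ray(1,0) blocked at (3,2); ray(1,-1) blocked at (4,0)]
Union (15 distinct): (0,0) (0,2) (0,4) (1,1) (1,2) (1,3) (2,0) (2,1) (2,3) (2,4) (3,1) (3,2) (3,3) (4,0) (4,4)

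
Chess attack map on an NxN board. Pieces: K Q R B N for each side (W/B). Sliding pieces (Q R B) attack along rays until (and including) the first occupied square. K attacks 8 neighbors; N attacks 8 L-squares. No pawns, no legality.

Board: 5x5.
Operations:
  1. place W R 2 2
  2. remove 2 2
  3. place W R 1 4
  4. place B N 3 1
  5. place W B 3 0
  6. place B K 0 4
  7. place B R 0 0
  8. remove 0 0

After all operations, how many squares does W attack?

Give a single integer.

Answer: 11

Derivation:
Op 1: place WR@(2,2)
Op 2: remove (2,2)
Op 3: place WR@(1,4)
Op 4: place BN@(3,1)
Op 5: place WB@(3,0)
Op 6: place BK@(0,4)
Op 7: place BR@(0,0)
Op 8: remove (0,0)
Per-piece attacks for W:
  WR@(1,4): attacks (1,3) (1,2) (1,1) (1,0) (2,4) (3,4) (4,4) (0,4) [ray(-1,0) blocked at (0,4)]
  WB@(3,0): attacks (4,1) (2,1) (1,2) (0,3)
Union (11 distinct): (0,3) (0,4) (1,0) (1,1) (1,2) (1,3) (2,1) (2,4) (3,4) (4,1) (4,4)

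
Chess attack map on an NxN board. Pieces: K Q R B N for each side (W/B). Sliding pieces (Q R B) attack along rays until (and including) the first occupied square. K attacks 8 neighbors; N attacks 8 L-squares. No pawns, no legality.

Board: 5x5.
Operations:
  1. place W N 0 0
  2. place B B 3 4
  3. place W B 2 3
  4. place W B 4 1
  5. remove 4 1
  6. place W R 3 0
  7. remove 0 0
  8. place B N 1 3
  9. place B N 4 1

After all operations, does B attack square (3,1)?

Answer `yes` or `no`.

Answer: no

Derivation:
Op 1: place WN@(0,0)
Op 2: place BB@(3,4)
Op 3: place WB@(2,3)
Op 4: place WB@(4,1)
Op 5: remove (4,1)
Op 6: place WR@(3,0)
Op 7: remove (0,0)
Op 8: place BN@(1,3)
Op 9: place BN@(4,1)
Per-piece attacks for B:
  BN@(1,3): attacks (3,4) (2,1) (3,2) (0,1)
  BB@(3,4): attacks (4,3) (2,3) [ray(-1,-1) blocked at (2,3)]
  BN@(4,1): attacks (3,3) (2,2) (2,0)
B attacks (3,1): no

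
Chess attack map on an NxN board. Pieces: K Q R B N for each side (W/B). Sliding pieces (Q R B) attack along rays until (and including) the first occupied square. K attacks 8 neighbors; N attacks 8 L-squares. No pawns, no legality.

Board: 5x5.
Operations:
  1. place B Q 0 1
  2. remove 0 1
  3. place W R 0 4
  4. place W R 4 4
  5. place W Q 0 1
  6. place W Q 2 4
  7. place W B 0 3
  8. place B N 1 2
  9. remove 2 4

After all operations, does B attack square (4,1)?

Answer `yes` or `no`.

Answer: no

Derivation:
Op 1: place BQ@(0,1)
Op 2: remove (0,1)
Op 3: place WR@(0,4)
Op 4: place WR@(4,4)
Op 5: place WQ@(0,1)
Op 6: place WQ@(2,4)
Op 7: place WB@(0,3)
Op 8: place BN@(1,2)
Op 9: remove (2,4)
Per-piece attacks for B:
  BN@(1,2): attacks (2,4) (3,3) (0,4) (2,0) (3,1) (0,0)
B attacks (4,1): no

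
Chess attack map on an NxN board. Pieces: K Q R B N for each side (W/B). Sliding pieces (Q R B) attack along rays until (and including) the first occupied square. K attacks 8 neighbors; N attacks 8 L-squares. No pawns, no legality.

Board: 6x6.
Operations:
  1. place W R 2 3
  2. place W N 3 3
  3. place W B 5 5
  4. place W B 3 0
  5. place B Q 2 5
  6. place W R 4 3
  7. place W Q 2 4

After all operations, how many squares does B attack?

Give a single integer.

Op 1: place WR@(2,3)
Op 2: place WN@(3,3)
Op 3: place WB@(5,5)
Op 4: place WB@(3,0)
Op 5: place BQ@(2,5)
Op 6: place WR@(4,3)
Op 7: place WQ@(2,4)
Per-piece attacks for B:
  BQ@(2,5): attacks (2,4) (3,5) (4,5) (5,5) (1,5) (0,5) (3,4) (4,3) (1,4) (0,3) [ray(0,-1) blocked at (2,4); ray(1,0) blocked at (5,5); ray(1,-1) blocked at (4,3)]
Union (10 distinct): (0,3) (0,5) (1,4) (1,5) (2,4) (3,4) (3,5) (4,3) (4,5) (5,5)

Answer: 10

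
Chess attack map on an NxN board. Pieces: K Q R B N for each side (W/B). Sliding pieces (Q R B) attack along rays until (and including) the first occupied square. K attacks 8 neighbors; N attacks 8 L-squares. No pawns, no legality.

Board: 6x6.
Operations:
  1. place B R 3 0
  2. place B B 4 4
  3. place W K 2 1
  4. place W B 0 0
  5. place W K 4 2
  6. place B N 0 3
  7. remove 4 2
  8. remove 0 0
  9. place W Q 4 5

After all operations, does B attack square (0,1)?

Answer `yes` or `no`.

Op 1: place BR@(3,0)
Op 2: place BB@(4,4)
Op 3: place WK@(2,1)
Op 4: place WB@(0,0)
Op 5: place WK@(4,2)
Op 6: place BN@(0,3)
Op 7: remove (4,2)
Op 8: remove (0,0)
Op 9: place WQ@(4,5)
Per-piece attacks for B:
  BN@(0,3): attacks (1,5) (2,4) (1,1) (2,2)
  BR@(3,0): attacks (3,1) (3,2) (3,3) (3,4) (3,5) (4,0) (5,0) (2,0) (1,0) (0,0)
  BB@(4,4): attacks (5,5) (5,3) (3,5) (3,3) (2,2) (1,1) (0,0)
B attacks (0,1): no

Answer: no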